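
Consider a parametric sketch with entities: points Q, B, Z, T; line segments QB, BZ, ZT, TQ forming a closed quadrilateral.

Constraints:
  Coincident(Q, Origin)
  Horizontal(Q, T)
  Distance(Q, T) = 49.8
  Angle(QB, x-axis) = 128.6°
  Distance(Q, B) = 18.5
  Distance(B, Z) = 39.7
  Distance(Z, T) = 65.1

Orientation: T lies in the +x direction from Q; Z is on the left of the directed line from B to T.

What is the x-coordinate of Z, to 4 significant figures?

7.364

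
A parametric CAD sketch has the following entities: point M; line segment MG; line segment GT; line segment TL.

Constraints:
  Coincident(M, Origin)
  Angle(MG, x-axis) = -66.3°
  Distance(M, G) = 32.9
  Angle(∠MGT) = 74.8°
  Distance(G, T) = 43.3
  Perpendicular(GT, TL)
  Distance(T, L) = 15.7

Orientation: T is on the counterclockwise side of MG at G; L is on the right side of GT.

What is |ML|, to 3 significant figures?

58.8

M is at the origin; MG runs at -66.3° with length 32.9, so G = 32.9·(cos -66.3°, sin -66.3°) = (13.2, -30.1). ∠MGT = 74.8°, so GT runs at -66.3° + (180° − 74.8°) = 38.9° from the x-axis; with |GT| = 43.3, T = G + 43.3·(cos 38.9°, sin 38.9°) = (46.9, -2.93). GT is perpendicular to TL; with |TL| = 15.7 on the right of GT, L = T + 15.7·(0.628, -0.778) = (56.8, -15.2). Then |ML| = |L − M| = 58.8.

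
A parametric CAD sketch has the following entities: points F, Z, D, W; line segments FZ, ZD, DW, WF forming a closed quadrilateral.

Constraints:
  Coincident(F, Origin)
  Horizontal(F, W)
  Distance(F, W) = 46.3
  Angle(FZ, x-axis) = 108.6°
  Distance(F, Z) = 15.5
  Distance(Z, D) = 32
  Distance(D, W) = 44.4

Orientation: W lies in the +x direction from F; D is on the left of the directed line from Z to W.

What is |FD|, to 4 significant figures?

40.38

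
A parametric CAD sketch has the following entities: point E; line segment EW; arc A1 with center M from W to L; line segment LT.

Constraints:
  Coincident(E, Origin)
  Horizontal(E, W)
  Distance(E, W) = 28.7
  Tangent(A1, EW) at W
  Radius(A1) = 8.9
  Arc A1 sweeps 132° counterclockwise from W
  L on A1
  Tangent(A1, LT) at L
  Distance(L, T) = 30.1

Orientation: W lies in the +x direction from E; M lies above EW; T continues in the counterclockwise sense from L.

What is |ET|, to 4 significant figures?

40.20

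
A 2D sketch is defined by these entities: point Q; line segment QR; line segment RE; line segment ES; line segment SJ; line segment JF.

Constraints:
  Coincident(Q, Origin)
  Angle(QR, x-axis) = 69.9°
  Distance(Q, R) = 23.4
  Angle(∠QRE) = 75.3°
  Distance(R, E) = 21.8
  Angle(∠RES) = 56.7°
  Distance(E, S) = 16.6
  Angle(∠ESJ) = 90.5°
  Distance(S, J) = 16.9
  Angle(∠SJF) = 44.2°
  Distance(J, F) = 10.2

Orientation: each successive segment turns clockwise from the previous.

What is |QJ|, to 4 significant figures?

19.40

Q is at the origin; QR runs at 69.9° with length 23.4, so R = (8.042, 21.97). ∠QRE = 75.3° gives RE at -34.80° from the x-axis; with |RE| = 21.8, E = (25.94, 9.533). ∠RES = 56.7° gives ES at -158.1° from the x-axis; with |ES| = 16.6, S = (10.54, 3.342). ∠ESJ = 90.5° gives SJ at 112.4° from the x-axis; with |SJ| = 16.9, J = (4.101, 18.97). Then |QJ| = |J − Q| = 19.40.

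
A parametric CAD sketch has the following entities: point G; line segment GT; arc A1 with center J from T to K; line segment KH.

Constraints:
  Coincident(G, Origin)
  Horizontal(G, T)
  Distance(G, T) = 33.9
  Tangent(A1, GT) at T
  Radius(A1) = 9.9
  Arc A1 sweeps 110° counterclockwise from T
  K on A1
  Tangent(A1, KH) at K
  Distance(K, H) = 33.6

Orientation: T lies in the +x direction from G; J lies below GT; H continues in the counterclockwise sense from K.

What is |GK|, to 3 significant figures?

28.0

G is at the origin; GT is horizontal with |GT| = 33.9 and T on the +x side, so T = (33.9, 0.00). Tangency of A1 to GT means the radius JT is perpendicular to GT, so J = T + (0, -9.9) = (33.9, -9.90). On A1, T sits at bearing 90° from J; a 110° counterclockwise sweep puts K at bearing 200°, so K = J + 9.9·(cos 200°, sin 200°) = (24.6, -13.3). Then |GK| = |K − G| = 28.0.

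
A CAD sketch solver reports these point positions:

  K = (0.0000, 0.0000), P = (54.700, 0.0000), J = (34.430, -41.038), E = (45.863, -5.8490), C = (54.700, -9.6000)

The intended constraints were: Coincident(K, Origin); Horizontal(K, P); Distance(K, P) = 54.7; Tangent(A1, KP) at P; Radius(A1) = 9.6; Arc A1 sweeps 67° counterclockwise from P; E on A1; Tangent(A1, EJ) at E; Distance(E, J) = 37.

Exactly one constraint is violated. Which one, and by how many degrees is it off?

Tangent(A1, EJ) at E — off by 5.00°.

K = (0.00, 0.00) ✓; K.y = 0.00, P.y = 0.00 ✓; |KP| = 54.70 ✓; ∠(CP, PK) = 90.00° ✓; |CP| = 9.600 ✓; bearing(C→E) − bearing(C→P) = 67.00° ✓; |CE| = 9.600 ✓; ∠(CE, EJ) = 85.00° ✗; |EJ| = 37.00 ✓.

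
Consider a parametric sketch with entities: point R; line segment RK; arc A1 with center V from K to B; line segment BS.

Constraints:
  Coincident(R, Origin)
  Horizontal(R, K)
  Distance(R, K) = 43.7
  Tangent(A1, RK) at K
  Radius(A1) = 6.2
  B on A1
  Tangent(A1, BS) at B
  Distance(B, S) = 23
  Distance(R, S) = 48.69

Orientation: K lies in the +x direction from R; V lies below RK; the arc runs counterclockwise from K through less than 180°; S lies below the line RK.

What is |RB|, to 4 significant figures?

38.07

R is at the origin; R and K share the same y with |RK| = 43.7 and K on the +x side, so K = (43.70, 0.000). Tangency of A1 to RK means the radius VK is perpendicular to RK, so V = K + (0, -6.2) = (43.70, -6.200). Since VB ⟂ BS (tangency), |VS| = √(6.2² + 23.0²) = 23.82 regardless of where B sits on A1. So S lies on both circle(R, 48.69) and circle(V, 23.82); the below-RK intersection is S = (38.74, -29.50). B is the foot of the tangent from S: B = (37.51, -6.531).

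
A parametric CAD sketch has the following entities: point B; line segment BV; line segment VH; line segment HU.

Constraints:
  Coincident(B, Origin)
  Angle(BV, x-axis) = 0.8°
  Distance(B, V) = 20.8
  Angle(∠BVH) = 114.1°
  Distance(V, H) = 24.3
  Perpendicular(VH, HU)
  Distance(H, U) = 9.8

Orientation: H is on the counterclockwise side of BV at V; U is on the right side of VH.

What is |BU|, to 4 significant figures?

43.64

∠BVH = 114.1°, so VH runs at 0.8° + (180° − 114.1°) = 66.70° from the x-axis; with |VH| = 24.3, H = V + 24.3·(cos 66.70°, sin 66.70°) = (30.41, 22.61). The perpendicularity gives HU at right angles to VH; with |HU| = 9.8 on the right of VH, U = H + 9.8·(0.9184, -0.3955) = (39.41, 18.73). Then |BU| = |U − B| = 43.64.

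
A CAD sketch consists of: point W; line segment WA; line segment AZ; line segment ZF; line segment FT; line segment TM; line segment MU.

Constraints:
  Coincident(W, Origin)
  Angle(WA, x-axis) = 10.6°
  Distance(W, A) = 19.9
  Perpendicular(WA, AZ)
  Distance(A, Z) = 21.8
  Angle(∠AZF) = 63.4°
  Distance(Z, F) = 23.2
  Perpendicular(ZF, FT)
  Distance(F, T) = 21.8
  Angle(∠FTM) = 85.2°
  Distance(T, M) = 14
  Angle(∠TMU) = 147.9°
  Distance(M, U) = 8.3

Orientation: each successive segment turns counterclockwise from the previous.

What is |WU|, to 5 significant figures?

25.452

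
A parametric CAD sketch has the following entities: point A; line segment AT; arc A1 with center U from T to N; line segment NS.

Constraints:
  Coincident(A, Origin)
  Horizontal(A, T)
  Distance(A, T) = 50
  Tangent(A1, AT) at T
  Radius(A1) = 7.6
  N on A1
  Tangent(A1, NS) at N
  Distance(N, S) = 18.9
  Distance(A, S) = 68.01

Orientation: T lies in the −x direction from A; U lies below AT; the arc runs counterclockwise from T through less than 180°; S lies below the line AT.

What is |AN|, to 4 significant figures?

57.20

A is at the origin; AT is horizontal with |AT| = 50.0 and T on the −x side, so T = (-50.00, 0.000). Tangency of A1 to AT means the radius UT is perpendicular to AT, so U = T + (0, -7.6) = (-50.00, -7.600). Since UN ⟂ NS (tangency), |US| = √(7.6² + 18.9²) = 20.37 regardless of where N sits on A1. So S lies on both circle(A, 68.01) and circle(U, 20.37); the below-AT intersection is S = (-64.32, -22.08). N is the foot of the tangent from S: N = (-57.01, -4.657).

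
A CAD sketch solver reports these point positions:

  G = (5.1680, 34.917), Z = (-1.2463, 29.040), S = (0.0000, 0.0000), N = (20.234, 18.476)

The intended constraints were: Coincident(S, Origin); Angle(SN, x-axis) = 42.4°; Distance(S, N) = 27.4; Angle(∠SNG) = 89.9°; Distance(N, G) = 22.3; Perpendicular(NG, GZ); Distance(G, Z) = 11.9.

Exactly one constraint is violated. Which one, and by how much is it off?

Distance(G, Z) = 11.9 — off by 3.20.

S = (0.00, 0.00) ✓; SN at 42.40° ✓; |SN| = 27.40 ✓; ∠SNG = 89.90° ✓; |NG| = 22.30 ✓; ∠(NG, GZ) = 90.00° ✓; |GZ| = 8.700 ✗.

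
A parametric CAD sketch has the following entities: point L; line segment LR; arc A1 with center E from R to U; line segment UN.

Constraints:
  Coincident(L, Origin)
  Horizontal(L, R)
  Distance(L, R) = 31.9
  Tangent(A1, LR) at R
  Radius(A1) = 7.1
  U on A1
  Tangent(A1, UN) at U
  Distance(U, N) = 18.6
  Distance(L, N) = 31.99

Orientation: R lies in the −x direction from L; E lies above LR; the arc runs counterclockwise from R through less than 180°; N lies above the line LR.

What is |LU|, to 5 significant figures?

25.582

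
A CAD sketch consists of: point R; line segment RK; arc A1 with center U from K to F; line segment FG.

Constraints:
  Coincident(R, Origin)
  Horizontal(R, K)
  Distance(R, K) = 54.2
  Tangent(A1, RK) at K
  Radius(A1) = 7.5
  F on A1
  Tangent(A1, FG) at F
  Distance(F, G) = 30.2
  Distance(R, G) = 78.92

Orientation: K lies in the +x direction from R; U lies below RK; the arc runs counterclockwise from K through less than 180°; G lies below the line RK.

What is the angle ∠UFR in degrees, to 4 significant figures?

117.3°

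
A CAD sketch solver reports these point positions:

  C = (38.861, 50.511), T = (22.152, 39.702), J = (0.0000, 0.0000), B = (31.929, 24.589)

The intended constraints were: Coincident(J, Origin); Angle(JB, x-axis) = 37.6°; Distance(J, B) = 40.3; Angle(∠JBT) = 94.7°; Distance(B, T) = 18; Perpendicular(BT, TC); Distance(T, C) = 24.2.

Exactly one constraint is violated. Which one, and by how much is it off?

Distance(T, C) = 24.2 — off by 4.30.

J = (0.00, 0.00) ✓; JB at 37.60° ✓; |JB| = 40.30 ✓; ∠JBT = 94.70° ✓; |BT| = 18.00 ✓; ∠(BT, TC) = 90.00° ✓; |TC| = 19.90 ✗.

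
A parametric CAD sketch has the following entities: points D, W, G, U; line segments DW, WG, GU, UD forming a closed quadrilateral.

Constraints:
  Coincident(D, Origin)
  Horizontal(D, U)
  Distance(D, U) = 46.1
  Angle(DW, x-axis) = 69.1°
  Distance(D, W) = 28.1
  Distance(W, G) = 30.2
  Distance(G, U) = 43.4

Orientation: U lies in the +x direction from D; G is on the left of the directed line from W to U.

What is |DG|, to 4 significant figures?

55.23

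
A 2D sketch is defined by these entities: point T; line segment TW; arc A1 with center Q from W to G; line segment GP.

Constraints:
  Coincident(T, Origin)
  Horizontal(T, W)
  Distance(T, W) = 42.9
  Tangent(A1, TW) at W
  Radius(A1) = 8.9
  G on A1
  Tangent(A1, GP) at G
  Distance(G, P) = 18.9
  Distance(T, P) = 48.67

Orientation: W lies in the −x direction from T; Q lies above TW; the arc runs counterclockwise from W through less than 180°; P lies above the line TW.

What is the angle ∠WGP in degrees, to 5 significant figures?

128.05°

T is at the origin; TW is horizontal with |TW| = 42.9 and W on the −x side, so W = (-42.900, 0.0000). The tangent condition forces QW to be normal to TW, so Q = W + (0, 8.9) = (-42.900, 8.9000). Since QG ⟂ GP (tangency), |QP| = √(8.9² + 18.9²) = 20.891 regardless of where G sits on A1. So P lies on both circle(T, 48.67) and circle(Q, 20.891); the above-TW intersection is P = (-38.799, 29.384). G is the foot of the tangent from P: G = (-34.260, 11.037).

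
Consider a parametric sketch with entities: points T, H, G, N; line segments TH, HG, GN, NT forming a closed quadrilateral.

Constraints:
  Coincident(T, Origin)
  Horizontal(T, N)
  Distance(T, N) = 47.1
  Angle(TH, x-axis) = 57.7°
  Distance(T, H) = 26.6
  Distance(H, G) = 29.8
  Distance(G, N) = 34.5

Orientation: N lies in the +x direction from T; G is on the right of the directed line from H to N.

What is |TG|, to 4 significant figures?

15.25

Checks: |HG| = 29.80 ✓; |GN| = 34.50 ✓.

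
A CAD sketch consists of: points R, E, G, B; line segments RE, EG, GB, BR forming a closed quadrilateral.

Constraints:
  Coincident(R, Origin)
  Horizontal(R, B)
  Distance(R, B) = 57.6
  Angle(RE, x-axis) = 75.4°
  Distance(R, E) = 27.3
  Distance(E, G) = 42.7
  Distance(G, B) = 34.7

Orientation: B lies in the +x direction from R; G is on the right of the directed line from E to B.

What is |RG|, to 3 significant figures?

27.9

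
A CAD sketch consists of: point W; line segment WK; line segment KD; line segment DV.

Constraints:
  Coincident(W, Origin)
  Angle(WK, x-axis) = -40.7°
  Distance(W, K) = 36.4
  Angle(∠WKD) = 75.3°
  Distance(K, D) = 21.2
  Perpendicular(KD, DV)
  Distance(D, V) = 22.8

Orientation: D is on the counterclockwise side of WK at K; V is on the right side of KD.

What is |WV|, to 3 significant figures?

59.2

∠WKD = 75.3°, so KD runs at -40.7° + (180° − 75.3°) = 64.0° from the x-axis; with |KD| = 21.2, D = K + 21.2·(cos 64.0°, sin 64.0°) = (36.9, -4.68). The perpendicularity gives DV at right angles to KD; with |DV| = 22.8 on the right of KD, V = D + 22.8·(0.899, -0.438) = (57.4, -14.7). Then |WV| = |V − W| = 59.2.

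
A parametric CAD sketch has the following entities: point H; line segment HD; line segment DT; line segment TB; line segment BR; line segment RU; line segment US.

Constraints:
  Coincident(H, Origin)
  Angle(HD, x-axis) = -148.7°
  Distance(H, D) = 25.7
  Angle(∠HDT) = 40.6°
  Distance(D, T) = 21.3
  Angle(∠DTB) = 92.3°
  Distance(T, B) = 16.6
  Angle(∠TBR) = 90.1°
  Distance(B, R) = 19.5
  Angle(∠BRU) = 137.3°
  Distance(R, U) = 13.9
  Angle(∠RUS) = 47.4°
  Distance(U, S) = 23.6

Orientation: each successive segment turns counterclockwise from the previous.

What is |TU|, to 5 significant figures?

30.597

H is at the origin; HD runs at -148.7° with length 25.7, so D = (-21.960, -13.352). ∠HDT = 40.6° gives DT at -9.3000° from the x-axis; with |DT| = 21.3, T = (-0.93957, -16.794). ∠DTB = 92.3° gives TB at 78.400° from the x-axis; with |TB| = 16.6, B = (2.3983, -0.53285). ∠TBR = 90.1° gives BR at 168.30° from the x-axis; with |BR| = 19.5, R = (-16.697, 3.4215). ∠BRU = 137.3° gives RU at -149.00° from the x-axis; with |RU| = 13.9, U = (-28.611, -3.7375). Then |TU| = |U − T| = 30.597.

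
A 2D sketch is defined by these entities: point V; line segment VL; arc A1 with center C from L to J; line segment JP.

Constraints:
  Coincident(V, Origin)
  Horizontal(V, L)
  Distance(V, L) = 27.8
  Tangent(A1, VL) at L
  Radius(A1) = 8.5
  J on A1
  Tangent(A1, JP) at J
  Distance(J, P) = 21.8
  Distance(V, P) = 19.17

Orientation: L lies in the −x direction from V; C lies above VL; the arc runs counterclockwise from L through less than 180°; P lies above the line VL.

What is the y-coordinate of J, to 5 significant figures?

2.5321

Checks: |CJ| = 8.500 ✓; ∠(CJ, JP) = 90.00° ✓; |JP| = 21.80 ✓; |VP| = 19.17 ✓.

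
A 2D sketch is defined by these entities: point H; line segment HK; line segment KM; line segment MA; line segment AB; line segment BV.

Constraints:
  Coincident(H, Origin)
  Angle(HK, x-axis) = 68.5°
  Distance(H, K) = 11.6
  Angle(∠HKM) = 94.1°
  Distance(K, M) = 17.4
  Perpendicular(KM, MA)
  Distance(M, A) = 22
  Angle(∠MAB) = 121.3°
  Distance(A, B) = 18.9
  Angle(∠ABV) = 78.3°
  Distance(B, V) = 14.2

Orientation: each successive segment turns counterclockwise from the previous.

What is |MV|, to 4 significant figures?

27.88

∠MAB = 121.3° gives AB at -56.90° from the x-axis; with |AB| = 18.9, B = (-10.63, -17.36). ∠ABV = 78.3° gives BV at 44.80° from the x-axis; with |BV| = 14.2, V = (-0.5491, -7.356). Then |MV| = |V − M| = 27.88.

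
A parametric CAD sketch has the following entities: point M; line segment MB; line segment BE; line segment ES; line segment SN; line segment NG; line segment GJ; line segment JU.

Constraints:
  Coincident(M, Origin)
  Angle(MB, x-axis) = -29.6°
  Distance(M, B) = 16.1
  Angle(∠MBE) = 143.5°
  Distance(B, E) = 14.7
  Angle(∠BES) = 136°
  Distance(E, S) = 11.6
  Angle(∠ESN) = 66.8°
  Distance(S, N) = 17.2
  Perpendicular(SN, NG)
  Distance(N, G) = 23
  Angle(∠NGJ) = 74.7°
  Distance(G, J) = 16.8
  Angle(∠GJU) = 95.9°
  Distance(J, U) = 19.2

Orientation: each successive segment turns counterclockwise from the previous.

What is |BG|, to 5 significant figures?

6.7051

M is at the origin; MB runs at -29.6° with length 16.1, so B = (13.999, -7.9525). ∠MBE = 143.5° gives BE at 6.9000° from the x-axis; with |BE| = 14.7, E = (28.592, -6.1865). ∠BES = 136.0° gives ES at 50.900° from the x-axis; with |ES| = 11.6, S = (35.908, 2.8157). ∠ESN = 66.8° gives SN at 164.10° from the x-axis; with |SN| = 17.2, N = (19.366, 7.5278). SN ⟂ NG, so NG runs at -105.90°; with |NG| = 23.0, G = (13.065, -14.592). Then |BG| = |G − B| = 6.7051.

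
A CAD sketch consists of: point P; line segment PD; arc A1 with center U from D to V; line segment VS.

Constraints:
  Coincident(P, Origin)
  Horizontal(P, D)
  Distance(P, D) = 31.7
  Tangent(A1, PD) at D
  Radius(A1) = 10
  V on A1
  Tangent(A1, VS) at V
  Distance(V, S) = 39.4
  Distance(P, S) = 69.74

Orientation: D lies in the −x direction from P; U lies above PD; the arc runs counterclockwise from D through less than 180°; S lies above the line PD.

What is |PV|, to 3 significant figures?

30.5

P is at the origin; PD is horizontal with |PD| = 31.7 and D on the −x side, so D = (-31.7, 0.00). Since A1 is tangent to PD there, UD ⟂ PD, so U = D + (0, 10) = (-31.7, 10.0). Since UV ⟂ VS (tangency), |US| = √(10.0² + 39.4²) = 40.6 regardless of where V sits on A1. So S lies on both circle(P, 69.74) and circle(U, 40.6); the above-PD intersection is S = (-54.3, 43.8). V is the foot of the tangent from S: V = (-25.0, 17.4).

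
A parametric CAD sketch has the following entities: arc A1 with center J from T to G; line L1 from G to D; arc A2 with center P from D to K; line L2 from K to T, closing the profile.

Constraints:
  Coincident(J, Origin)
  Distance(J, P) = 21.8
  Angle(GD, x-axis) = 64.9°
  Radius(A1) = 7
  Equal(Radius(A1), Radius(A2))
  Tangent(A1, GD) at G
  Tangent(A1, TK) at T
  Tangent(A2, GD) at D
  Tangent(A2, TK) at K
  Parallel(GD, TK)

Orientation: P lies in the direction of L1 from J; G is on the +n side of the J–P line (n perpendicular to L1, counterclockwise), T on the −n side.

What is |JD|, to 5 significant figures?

22.896

Tangency of A1 to both parallel lines with radius 7.0 puts G and T at J ± 7.0·n: G = (-6.3390, 2.9694), T = (6.3390, -2.9694). Equal radii place D and K the same way about P: D = P + 7.0·n = (2.9086, 22.711), K = P − 7.0·n = (15.587, 16.772). Then |JD| = |D − J| = 22.896.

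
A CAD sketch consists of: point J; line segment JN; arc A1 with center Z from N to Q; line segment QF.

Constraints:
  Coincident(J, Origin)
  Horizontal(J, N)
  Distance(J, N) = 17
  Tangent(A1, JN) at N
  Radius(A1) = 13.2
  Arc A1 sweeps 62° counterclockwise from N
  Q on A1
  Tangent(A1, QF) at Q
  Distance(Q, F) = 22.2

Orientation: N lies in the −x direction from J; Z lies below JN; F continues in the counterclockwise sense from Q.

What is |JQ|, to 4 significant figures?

29.50

A1 meets JN tangentially, so ZN is at right angles to JN, so Z = N + (0, -13.2) = (-17.00, -13.20). On A1, N sits at bearing 90° from Z; a 62° counterclockwise sweep puts Q at bearing 152°, so Q = Z + 13.2·(cos 152°, sin 152°) = (-28.65, -7.003). Then |JQ| = |Q − J| = 29.50.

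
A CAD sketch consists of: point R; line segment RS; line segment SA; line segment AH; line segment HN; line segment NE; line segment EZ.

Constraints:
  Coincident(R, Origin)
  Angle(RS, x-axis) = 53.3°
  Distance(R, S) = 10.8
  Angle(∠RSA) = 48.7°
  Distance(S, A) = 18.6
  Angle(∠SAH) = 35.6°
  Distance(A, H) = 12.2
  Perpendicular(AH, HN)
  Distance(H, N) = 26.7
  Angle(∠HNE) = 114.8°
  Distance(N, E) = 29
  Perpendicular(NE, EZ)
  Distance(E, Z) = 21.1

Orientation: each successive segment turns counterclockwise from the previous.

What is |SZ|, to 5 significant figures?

39.121

∠HNE = 114.8° gives NE at 124.20° from the x-axis; with |NE| = 29.0, E = (-4.1772, 47.756). The perpendicularity gives EZ at right angles to NE, so EZ runs at -145.80°; with |EZ| = 21.1, Z = (-21.629, 35.896). Then |SZ| = |Z − S| = 39.121.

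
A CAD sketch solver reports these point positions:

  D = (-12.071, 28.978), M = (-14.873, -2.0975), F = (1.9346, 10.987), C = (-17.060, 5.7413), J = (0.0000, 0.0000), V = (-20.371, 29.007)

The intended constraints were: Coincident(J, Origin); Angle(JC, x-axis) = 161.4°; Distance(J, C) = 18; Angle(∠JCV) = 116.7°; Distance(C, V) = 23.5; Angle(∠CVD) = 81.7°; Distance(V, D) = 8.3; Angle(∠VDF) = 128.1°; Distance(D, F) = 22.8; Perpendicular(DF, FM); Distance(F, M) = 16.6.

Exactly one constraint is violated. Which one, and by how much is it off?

Distance(F, M) = 16.6 — off by 4.70.

J = (0.00, 0.00) ✓; JC at 161.4° ✓; |JC| = 18.00 ✓; ∠JCV = 116.7° ✓; |CV| = 23.50 ✓; ∠CVD = 81.70° ✓; |VD| = 8.300 ✓; ∠VDF = 128.1° ✓; |DF| = 22.80 ✓; ∠(DF, FM) = 90.00° ✓; |FM| = 21.30 ✗.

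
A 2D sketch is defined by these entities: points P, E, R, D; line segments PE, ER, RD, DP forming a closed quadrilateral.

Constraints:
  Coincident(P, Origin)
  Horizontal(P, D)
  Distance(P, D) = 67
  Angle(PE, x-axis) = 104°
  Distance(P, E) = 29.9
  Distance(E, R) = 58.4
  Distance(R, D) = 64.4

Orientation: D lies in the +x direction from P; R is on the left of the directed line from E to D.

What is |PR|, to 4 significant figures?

73.20

P is at the origin; PD is horizontal with |PD| = 67.0 and D in +x, so D = (67.0, 0). PE runs at 104.0° with |PE| = 29.9, so E = (-7.233, 29.01). R is determined by |ER| = 58.4 and |RD| = 64.4 together: it lies at the intersection of circle(E, 58.4) and circle(D, 64.4). With |ED| = 79.70, the foot of the radical line on ED is 35.23 from E and the perpendicular offset is √(58.4² − 35.23²) = 46.58. Taking the left-of-ED solution: R = (42.53, 59.57).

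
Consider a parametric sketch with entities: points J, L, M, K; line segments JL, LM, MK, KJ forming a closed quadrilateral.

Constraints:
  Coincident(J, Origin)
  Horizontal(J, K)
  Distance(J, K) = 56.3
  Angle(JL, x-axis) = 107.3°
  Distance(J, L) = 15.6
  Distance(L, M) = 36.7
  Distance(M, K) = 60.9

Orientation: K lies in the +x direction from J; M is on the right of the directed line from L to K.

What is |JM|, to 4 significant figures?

21.60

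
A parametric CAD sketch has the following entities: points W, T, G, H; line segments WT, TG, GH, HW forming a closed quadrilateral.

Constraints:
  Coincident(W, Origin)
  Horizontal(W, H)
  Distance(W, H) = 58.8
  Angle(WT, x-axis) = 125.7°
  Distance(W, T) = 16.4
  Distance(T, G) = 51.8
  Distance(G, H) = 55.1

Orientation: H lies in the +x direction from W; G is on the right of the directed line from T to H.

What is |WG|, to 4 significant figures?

35.64

Checks: |TG| = 51.80 ✓; |GH| = 55.10 ✓.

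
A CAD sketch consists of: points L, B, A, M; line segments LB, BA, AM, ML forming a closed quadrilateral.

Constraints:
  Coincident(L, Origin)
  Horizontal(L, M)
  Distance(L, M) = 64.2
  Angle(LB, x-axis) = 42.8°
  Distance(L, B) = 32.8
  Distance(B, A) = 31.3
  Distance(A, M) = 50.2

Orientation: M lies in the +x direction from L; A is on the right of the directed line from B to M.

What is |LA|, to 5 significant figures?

16.404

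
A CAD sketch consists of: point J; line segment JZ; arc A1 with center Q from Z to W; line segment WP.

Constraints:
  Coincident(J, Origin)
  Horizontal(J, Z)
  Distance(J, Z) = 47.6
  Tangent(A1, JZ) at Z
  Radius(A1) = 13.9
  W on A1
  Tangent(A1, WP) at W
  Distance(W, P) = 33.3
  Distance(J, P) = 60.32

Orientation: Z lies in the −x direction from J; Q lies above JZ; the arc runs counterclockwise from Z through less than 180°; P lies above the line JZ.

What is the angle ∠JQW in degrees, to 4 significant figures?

20.69°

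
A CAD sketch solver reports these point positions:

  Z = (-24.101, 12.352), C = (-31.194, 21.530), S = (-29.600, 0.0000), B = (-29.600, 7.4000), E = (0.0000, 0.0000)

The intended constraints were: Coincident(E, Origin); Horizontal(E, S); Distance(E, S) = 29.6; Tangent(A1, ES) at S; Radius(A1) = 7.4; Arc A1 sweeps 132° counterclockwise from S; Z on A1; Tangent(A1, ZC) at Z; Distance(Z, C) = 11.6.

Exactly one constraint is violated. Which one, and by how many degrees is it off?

Tangent(A1, ZC) at Z — off by 4.31°.

E = (0.00, 0.00) ✓; E.y = 0.00, S.y = 0.00 ✓; |ES| = 29.60 ✓; ∠(BS, SE) = 90.00° ✓; |BS| = 7.400 ✓; bearing(B→Z) − bearing(B→S) = 132.0° ✓; |BZ| = 7.400 ✓; ∠(BZ, ZC) = 94.31° ✗; |ZC| = 11.60 ✓.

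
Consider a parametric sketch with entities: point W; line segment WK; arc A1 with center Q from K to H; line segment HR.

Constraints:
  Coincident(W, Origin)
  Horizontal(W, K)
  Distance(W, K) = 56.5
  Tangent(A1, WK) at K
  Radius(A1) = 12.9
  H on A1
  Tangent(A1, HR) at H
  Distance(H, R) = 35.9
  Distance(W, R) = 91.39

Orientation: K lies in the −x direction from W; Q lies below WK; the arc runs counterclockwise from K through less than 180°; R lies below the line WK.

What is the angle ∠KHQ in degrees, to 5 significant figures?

55.263°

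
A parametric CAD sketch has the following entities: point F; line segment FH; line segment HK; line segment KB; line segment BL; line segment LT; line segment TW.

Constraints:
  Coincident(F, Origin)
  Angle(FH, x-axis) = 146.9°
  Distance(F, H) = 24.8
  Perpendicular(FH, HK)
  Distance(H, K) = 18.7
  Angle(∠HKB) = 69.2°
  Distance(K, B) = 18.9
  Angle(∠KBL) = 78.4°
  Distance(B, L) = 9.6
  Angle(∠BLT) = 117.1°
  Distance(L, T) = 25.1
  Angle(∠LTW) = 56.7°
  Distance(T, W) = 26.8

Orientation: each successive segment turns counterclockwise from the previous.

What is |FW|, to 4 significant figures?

34.05

∠BLT = 117.1° gives LT at 152.2° from the x-axis; with |LT| = 25.1, T = (-34.61, 15.16). ∠LTW = 56.7° gives TW at -84.50° from the x-axis; with |TW| = 26.8, W = (-32.04, -11.52). Then |FW| = |W − F| = 34.05.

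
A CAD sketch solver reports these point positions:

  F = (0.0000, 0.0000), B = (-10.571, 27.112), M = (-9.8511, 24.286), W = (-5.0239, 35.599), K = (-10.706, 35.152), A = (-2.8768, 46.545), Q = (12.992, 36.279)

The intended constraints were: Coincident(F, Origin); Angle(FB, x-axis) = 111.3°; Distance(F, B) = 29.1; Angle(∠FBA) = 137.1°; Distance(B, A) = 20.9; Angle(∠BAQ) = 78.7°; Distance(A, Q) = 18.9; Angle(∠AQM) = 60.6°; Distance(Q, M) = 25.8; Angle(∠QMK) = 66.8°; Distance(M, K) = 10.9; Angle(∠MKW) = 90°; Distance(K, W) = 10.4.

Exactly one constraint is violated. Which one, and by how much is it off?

Distance(K, W) = 10.4 — off by 4.70.

F = (0.00, 0.00) ✓; FB at 111.3° ✓; |FB| = 29.10 ✓; ∠FBA = 137.1° ✓; |BA| = 20.90 ✓; ∠BAQ = 78.70° ✓; |AQ| = 18.90 ✓; ∠AQM = 60.60° ✓; |QM| = 25.80 ✓; ∠QMK = 66.80° ✓; |MK| = 10.90 ✓; ∠MKW = 90.00° ✓; |KW| = 5.700 ✗.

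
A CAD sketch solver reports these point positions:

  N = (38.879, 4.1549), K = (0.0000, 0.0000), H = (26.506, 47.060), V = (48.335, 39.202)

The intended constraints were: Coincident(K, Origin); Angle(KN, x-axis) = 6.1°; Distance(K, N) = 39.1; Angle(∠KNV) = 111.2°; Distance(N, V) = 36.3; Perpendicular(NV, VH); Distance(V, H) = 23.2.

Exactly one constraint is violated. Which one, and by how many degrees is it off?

Perpendicular(NV, VH) — off by 4.70°.

K = (0.00, 0.00) ✓; KN at 6.100° ✓; |KN| = 39.10 ✓; ∠KNV = 111.2° ✓; |NV| = 36.30 ✓; ∠(NV, VH) = 85.30° ✗; |VH| = 23.20 ✓.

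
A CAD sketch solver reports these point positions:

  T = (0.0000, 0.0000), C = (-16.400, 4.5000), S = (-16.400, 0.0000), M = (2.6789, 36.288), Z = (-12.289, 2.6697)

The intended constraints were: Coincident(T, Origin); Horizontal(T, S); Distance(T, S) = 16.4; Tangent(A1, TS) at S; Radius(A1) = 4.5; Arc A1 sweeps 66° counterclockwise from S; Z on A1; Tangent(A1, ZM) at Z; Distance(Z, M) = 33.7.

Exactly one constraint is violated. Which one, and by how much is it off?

Distance(Z, M) = 33.7 — off by 3.10.

T = (0.00, 0.00) ✓; T.y = 0.00, S.y = 0.00 ✓; |TS| = 16.40 ✓; ∠(CS, ST) = 90.00° ✓; |CS| = 4.500 ✓; bearing(C→Z) − bearing(C→S) = 66.00° ✓; |CZ| = 4.500 ✓; ∠(CZ, ZM) = 90.00° ✓; |ZM| = 36.80 ✗.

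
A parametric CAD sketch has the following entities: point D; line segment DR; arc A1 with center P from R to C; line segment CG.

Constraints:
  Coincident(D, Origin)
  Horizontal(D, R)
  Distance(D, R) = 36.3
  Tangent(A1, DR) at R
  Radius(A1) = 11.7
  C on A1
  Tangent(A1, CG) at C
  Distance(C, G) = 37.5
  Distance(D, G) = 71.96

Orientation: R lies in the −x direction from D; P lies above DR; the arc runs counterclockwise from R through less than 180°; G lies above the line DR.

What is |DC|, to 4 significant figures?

34.65

Checks: D = (0.00, 0.00) ✓; |PC| = 11.70 ✓; ∠(PC, CG) = 90.00° ✓; |CG| = 37.50 ✓; |DG| = 71.96 ✓.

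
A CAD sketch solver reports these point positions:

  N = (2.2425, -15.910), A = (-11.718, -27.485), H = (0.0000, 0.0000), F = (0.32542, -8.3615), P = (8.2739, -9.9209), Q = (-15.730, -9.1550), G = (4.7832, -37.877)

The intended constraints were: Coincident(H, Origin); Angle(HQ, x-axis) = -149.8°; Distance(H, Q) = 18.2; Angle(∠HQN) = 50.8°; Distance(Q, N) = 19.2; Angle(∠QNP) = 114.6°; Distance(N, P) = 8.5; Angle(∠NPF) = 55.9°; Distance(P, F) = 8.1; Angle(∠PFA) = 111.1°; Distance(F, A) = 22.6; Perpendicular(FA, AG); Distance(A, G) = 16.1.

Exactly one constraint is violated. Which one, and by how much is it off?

Distance(A, G) = 16.1 — off by 3.40.

H = (0.00, 0.00) ✓; HQ at -149.8° ✓; |HQ| = 18.20 ✓; ∠HQN = 50.80° ✓; |QN| = 19.20 ✓; ∠QNP = 114.6° ✓; |NP| = 8.500 ✓; ∠NPF = 55.90° ✓; |PF| = 8.100 ✓; ∠PFA = 111.1° ✓; |FA| = 22.60 ✓; ∠(FA, AG) = 90.00° ✓; |AG| = 19.50 ✗.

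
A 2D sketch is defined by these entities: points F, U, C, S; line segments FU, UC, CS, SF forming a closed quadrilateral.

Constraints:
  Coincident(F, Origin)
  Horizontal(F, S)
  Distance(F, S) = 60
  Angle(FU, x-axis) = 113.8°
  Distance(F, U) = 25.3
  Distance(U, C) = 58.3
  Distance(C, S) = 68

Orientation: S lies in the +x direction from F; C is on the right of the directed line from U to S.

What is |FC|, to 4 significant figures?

34.06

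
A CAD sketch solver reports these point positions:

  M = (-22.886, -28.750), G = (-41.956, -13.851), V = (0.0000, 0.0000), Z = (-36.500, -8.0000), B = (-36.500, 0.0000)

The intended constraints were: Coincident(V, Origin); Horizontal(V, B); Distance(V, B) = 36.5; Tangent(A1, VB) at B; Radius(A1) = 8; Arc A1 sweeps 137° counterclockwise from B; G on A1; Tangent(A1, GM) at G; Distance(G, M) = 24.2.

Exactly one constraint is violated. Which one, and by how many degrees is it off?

Tangent(A1, GM) at G — off by 5.00°.

V = (0.00, 0.00) ✓; V.y = 0.00, B.y = 0.00 ✓; |VB| = 36.50 ✓; ∠(ZB, BV) = 90.00° ✓; |ZB| = 8.000 ✓; bearing(Z→G) − bearing(Z→B) = 137.0° ✓; |ZG| = 8.000 ✓; ∠(ZG, GM) = 85.00° ✗; |GM| = 24.20 ✓.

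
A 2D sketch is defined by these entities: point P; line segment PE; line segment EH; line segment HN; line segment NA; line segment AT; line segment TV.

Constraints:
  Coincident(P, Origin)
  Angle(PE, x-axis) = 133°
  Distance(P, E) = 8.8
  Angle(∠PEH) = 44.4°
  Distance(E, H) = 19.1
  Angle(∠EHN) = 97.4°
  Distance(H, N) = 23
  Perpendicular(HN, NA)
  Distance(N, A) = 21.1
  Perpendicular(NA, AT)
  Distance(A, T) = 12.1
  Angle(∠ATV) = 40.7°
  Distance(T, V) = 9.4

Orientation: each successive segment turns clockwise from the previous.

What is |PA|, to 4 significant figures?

20.04

P is at the origin; PE runs at 133.0° with length 8.8, so E = (-6.002, 6.436). ∠PEH = 44.4° gives EH at -2.600° from the x-axis; with |EH| = 19.1, H = (13.08, 5.569). ∠EHN = 97.4° gives HN at -85.20° from the x-axis; with |HN| = 23.0, N = (15.00, -17.35). HN is perpendicular to NA, so NA runs at -175.2°; with |NA| = 21.1, A = (-6.023, -19.12). Then |PA| = |A − P| = 20.04.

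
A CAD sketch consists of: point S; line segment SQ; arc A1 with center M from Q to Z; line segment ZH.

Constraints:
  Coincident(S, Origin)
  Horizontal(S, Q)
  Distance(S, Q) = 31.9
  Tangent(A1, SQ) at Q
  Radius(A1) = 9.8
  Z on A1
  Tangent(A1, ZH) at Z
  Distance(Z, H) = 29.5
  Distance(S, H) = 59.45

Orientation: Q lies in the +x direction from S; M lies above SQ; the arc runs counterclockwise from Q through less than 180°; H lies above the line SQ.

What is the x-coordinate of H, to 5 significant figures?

46.220

Checks: S.y = 0.00, Q.y = 0.00 ✓; |MZ| = 9.800 ✓; ∠(MZ, ZH) = 90.00° ✓; |ZH| = 29.50 ✓; |SH| = 59.45 ✓.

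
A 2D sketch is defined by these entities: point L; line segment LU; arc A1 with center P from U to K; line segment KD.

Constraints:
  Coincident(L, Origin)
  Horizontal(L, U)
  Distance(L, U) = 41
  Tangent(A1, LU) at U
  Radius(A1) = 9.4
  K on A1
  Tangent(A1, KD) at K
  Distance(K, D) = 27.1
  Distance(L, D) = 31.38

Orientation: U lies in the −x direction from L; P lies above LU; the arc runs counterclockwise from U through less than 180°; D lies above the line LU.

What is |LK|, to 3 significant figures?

33.6

Checks: |LU| = 41.00 ✓; |PK| = 9.400 ✓; ∠(PK, KD) = 90.00° ✓; |KD| = 27.10 ✓; |LD| = 31.38 ✓.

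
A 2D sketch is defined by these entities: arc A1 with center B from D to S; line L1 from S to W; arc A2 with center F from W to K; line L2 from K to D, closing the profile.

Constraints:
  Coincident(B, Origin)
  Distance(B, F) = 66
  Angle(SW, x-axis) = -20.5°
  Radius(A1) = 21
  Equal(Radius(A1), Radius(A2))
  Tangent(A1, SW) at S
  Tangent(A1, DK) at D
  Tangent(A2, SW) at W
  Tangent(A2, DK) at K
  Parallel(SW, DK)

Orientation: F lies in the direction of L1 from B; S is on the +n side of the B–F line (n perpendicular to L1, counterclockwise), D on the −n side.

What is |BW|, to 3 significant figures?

69.3

Tangency of A1 to both parallel lines with radius 21.0 puts S and D at B ± 21.0·n: S = (7.35, 19.7), D = (-7.35, -19.7). Equal radii place W and K the same way about F: W = F + 21.0·n = (69.2, -3.44), K = F − 21.0·n = (54.5, -42.8). Then |BW| = |W − B| = 69.3.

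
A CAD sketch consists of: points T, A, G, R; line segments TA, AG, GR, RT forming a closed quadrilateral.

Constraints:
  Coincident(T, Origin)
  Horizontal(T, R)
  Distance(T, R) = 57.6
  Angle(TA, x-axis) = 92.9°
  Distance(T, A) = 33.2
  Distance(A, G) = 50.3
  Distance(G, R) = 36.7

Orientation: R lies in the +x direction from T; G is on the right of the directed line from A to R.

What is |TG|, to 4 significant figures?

25.06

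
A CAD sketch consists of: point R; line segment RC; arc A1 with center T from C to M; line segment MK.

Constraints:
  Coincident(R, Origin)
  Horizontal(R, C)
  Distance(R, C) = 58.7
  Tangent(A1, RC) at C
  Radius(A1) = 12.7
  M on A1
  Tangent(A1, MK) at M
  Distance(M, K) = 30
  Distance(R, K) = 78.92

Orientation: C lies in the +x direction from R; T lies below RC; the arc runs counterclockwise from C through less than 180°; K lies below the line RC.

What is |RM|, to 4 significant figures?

52.13

Checks: |TM| = 12.70 ✓; ∠(TM, MK) = 90.00° ✓; |MK| = 30.00 ✓; |RK| = 78.92 ✓.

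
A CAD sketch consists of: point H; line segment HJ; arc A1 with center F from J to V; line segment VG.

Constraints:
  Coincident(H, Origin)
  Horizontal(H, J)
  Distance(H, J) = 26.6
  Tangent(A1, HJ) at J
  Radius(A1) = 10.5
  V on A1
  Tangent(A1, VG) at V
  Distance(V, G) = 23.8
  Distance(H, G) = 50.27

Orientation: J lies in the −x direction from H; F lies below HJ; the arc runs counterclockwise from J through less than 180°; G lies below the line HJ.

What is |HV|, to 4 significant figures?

38.62

Checks: |FV| = 10.50 ✓; ∠(FV, VG) = 90.00° ✓; |VG| = 23.80 ✓; |HG| = 50.27 ✓.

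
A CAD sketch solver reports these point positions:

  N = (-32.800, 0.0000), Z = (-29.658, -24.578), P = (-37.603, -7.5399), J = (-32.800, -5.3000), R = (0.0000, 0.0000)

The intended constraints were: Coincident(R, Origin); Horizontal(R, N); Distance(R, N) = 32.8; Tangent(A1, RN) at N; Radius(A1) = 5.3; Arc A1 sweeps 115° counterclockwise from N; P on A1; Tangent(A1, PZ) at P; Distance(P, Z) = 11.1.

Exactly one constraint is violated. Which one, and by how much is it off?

Distance(P, Z) = 11.1 — off by 7.70.

R = (0.00, 0.00) ✓; R.y = 0.00, N.y = 0.00 ✓; |RN| = 32.80 ✓; ∠(JN, NR) = 90.00° ✓; |JN| = 5.300 ✓; bearing(J→P) − bearing(J→N) = 115.0° ✓; |JP| = 5.300 ✓; ∠(JP, PZ) = 90.00° ✓; |PZ| = 18.80 ✗.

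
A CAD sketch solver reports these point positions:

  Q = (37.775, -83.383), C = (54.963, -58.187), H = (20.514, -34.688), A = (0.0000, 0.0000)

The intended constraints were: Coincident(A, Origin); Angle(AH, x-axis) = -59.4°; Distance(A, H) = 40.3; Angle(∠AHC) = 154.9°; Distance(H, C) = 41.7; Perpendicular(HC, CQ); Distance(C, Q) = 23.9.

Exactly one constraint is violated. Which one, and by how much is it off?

Distance(C, Q) = 23.9 — off by 6.60.

A = (0.00, 0.00) ✓; AH at -59.40° ✓; |AH| = 40.30 ✓; ∠AHC = 154.9° ✓; |HC| = 41.70 ✓; ∠(HC, CQ) = 90.00° ✓; |CQ| = 30.50 ✗.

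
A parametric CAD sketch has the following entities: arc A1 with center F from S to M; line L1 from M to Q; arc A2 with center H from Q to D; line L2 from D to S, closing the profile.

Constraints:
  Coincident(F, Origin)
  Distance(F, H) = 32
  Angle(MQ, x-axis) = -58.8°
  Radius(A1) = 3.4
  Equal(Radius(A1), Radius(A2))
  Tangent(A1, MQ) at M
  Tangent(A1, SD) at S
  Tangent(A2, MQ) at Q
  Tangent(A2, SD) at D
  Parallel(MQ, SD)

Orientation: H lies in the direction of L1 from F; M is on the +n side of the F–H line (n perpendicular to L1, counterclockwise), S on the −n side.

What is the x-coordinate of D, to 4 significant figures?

13.67

Tangency of A1 to both parallel lines with radius 3.4 puts M and S at F ± 3.4·n: M = (2.908, 1.761), S = (-2.908, -1.761). Equal radii place Q and D the same way about H: Q = H + 3.4·n = (19.49, -25.61), D = H − 3.4·n = (13.67, -29.13). So D.x = 13.67.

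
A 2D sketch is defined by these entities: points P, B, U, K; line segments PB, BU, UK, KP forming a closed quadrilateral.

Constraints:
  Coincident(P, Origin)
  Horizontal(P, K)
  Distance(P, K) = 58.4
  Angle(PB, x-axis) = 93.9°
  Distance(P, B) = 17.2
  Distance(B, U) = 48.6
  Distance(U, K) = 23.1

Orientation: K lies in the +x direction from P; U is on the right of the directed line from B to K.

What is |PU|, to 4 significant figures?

39.87

Checks: |BU| = 48.60 ✓; |UK| = 23.10 ✓.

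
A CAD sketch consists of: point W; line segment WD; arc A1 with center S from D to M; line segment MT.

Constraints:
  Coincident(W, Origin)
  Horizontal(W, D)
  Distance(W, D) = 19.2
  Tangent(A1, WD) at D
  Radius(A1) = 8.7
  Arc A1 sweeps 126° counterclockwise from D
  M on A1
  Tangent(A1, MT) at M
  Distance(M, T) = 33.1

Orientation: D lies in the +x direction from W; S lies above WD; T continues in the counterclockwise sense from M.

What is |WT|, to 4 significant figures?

41.15

W is at the origin; W and D share the same y with |WD| = 19.2 and D on the +x side, so D = (19.20, 0.000). Since A1 is tangent to WD there, SD ⟂ WD, so S = D + (0, 8.7) = (19.20, 8.700). On A1, D sits at bearing -90° from S; a 126° counterclockwise sweep puts M at bearing 36°, so M = S + 8.7·(cos 36°, sin 36°) = (26.24, 13.81). Since A1 is tangent to MT there, SM ⟂ MT, so MT runs along (−sin 36°, cos 36°); with |MT| = 33.1, T = (6.783, 40.59). Then |WT| = |T − W| = 41.15.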